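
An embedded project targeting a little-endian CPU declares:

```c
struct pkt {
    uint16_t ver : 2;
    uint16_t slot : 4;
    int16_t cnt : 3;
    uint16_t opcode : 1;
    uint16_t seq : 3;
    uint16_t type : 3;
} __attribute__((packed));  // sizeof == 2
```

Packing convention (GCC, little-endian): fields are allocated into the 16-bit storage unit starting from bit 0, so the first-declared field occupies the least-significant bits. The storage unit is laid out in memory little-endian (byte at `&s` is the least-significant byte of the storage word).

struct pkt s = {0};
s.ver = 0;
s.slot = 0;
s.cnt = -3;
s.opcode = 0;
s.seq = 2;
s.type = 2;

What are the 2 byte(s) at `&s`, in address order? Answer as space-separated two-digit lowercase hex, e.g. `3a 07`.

40 49

ver:2 = 0 → 0x0 << 0 → word 0x0000
slot:4 = 0 → 0x0 << 2 → word 0x0000
cnt:3 = -3 → 0x5 << 6 → word 0x0140
opcode:1 = 0 → 0x0 << 9 → word 0x0140
seq:3 = 2 → 0x2 << 10 → word 0x0940
type:3 = 2 → 0x2 << 13 → word 0x4940
word = 0x4940 → little-endian bytes:
  [0]=0x40  [1]=0x49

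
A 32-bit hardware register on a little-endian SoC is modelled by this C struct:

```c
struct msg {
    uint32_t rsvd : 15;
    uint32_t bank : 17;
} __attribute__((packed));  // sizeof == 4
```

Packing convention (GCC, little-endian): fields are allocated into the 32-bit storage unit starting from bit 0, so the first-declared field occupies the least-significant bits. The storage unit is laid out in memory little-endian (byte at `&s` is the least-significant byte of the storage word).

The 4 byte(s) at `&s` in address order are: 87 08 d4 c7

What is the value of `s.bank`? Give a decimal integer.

102312

[0]=0x87 [1]=0x08 [2]=0xd4 [3]=0xc7 (little-endian) → word 0xc7d40887
rsvd [0+:15] = (word>>0) & 0x7fff = 2183
bank [15+:17] = (word>>15) & 0x1ffff = 102312  ←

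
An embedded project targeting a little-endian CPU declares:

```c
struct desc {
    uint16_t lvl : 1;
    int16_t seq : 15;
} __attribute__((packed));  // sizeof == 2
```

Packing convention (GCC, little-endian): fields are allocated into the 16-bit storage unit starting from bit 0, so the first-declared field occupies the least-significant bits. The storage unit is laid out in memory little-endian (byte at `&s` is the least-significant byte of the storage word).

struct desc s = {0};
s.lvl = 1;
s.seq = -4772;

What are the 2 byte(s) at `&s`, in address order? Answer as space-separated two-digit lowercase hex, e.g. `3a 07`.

[0+:1] lvl=1 & 0x1 = 0x1; word=0x0001
[1+:15] seq=-4772 & 0x7fff = 0x6d5c; word=0xdab9
word = 0xdab9 → little-endian bytes:
  [0]=0xb9  [1]=0xda

b9 da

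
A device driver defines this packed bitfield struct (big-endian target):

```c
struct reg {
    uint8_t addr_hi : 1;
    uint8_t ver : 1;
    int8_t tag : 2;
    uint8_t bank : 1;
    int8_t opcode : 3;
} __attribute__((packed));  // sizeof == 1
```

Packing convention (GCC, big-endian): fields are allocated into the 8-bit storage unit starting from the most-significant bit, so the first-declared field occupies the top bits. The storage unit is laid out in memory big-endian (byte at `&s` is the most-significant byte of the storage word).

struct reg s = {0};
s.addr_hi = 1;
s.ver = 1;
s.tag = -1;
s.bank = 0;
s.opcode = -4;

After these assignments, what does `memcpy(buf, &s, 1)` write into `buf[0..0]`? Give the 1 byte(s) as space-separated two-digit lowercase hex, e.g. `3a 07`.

addr_hi:1 = 1 → 0x1 << 7 → word 0x80
ver:1 = 1 → 0x1 << 6 → word 0xc0
tag:2 = -1 → 0x3 << 4 → word 0xf0
bank:1 = 0 → 0x0 << 3 → word 0xf0
opcode:3 = -4 → 0x4 << 0 → word 0xf4
word = 0xf4 → big-endian bytes:
  [0]=0xf4

f4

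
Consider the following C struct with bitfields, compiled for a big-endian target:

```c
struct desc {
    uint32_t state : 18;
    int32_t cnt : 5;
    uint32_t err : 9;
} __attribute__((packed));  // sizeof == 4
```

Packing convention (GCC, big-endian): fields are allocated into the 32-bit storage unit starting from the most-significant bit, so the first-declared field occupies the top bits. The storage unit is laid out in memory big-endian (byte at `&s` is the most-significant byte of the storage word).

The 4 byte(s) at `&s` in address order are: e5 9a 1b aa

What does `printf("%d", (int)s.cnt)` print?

13

[0]=0xe5 [1]=0x9a [2]=0x1b [3]=0xaa (big-endian) → word 0xe59a1baa
state:18 @ bit 14 → (0xe59a1baa>>14)&0x3ffff = 0x39668
cnt:5 @ bit 9 → (0xe59a1baa>>9)&0x1f = 0xd  ←
err:9 @ bit 0 → (0xe59a1baa>>0)&0x1ff = 0x1aa
cnt signed 5b, MSB=0: value = 13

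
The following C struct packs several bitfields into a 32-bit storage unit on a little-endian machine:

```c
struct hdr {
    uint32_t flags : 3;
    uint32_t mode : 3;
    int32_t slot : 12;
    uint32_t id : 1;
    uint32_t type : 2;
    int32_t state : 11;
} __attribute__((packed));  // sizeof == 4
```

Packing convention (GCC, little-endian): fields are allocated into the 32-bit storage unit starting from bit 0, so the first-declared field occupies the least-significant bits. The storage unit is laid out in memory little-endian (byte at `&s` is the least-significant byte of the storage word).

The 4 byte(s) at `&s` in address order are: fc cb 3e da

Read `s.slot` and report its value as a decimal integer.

[0]=0xfc [1]=0xcb [2]=0x3e [3]=0xda (little-endian) → word 0xda3ecbfc
flags [0+:3] = (word>>0) & 0x7 = 4
mode [3+:3] = (word>>3) & 0x7 = 7
slot [6+:12] = (word>>6) & 0xfff = 2863  ←
id [18+:1] = (word>>18) & 0x1 = 1
type [19+:2] = (word>>19) & 0x3 = 3
state [21+:11] = (word>>21) & 0x7ff = 1745
slot signed 12b, MSB=1: 2863 - 4096 = -1233

-1233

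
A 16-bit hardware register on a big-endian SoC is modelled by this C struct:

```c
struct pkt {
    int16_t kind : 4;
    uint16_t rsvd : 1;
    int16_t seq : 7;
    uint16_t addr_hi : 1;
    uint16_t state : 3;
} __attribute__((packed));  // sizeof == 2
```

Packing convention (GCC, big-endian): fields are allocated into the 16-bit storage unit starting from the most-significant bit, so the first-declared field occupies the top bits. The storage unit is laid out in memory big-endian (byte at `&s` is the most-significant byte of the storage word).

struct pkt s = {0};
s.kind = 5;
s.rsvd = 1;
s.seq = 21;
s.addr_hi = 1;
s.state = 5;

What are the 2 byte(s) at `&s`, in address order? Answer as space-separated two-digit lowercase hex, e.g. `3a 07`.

kind (4b) val=5 bits=0x5 at bit 12: 0x5000
rsvd (1b) val=1 bits=0x1 at bit 11: 0x5800
seq (7b) val=21 bits=0x15 at bit 4: 0x5950
addr_hi (1b) val=1 bits=0x1 at bit 3: 0x5958
state (3b) val=5 bits=0x5 at bit 0: 0x595d
word = 0x595d → big-endian bytes:
  [0]=0x59  [1]=0x5d

59 5d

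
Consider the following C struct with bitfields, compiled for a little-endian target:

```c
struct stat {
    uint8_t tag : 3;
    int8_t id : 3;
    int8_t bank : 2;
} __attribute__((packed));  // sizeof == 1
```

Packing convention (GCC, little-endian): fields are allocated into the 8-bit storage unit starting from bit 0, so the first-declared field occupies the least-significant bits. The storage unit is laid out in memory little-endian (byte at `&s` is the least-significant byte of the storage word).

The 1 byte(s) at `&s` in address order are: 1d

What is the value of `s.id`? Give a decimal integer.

[0]=0x1d (little-endian) → word 0x1d
tag:3 @ bit 0 → (0x1d>>0)&0x7 = 0x5
id:3 @ bit 3 → (0x1d>>3)&0x7 = 0x3  ←
bank:2 @ bit 6 → (0x1d>>6)&0x3 = 0x0
id signed 3b, MSB=0: value = 3

3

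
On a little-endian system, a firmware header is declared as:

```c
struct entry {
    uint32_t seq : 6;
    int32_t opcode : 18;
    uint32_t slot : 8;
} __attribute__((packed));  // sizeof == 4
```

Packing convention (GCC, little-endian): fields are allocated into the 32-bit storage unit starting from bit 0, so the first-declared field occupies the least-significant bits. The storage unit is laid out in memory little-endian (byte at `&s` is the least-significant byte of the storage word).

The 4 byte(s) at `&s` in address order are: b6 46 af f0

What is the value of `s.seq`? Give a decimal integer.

54

[0]=0xb6 [1]=0x46 [2]=0xaf [3]=0xf0 (little-endian) → word 0xf0af46b6
seq [0+:6] = (word>>0) & 0x3f = 54  ←
opcode [6+:18] = (word>>6) & 0x3ffff = 179482
slot [24+:8] = (word>>24) & 0xff = 240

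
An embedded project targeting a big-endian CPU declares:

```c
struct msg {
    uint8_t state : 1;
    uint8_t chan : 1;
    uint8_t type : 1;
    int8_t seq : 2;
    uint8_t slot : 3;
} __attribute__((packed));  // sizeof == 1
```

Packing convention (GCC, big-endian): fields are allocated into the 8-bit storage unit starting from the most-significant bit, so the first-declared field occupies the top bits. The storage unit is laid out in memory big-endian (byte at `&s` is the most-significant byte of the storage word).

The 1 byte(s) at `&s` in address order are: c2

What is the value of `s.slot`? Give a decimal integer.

[0]=0xc2 (big-endian) → word 0xc2
state [7+:1] = (word>>7) & 0x1 = 1
chan [6+:1] = (word>>6) & 0x1 = 1
type [5+:1] = (word>>5) & 0x1 = 0
seq [3+:2] = (word>>3) & 0x3 = 0
slot [0+:3] = (word>>0) & 0x7 = 2  ←

2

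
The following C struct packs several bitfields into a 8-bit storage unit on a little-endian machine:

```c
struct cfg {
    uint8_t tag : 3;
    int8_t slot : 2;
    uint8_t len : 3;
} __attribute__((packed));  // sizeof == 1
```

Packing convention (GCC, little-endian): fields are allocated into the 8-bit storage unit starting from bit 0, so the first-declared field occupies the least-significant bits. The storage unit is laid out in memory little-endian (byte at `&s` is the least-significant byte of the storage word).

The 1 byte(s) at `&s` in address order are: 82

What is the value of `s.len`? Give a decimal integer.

[0]=0x82 (little-endian) → word 0x82
tag [0+:3] = (word>>0) & 0x7 = 2
slot [3+:2] = (word>>3) & 0x3 = 0
len [5+:3] = (word>>5) & 0x7 = 4  ←

4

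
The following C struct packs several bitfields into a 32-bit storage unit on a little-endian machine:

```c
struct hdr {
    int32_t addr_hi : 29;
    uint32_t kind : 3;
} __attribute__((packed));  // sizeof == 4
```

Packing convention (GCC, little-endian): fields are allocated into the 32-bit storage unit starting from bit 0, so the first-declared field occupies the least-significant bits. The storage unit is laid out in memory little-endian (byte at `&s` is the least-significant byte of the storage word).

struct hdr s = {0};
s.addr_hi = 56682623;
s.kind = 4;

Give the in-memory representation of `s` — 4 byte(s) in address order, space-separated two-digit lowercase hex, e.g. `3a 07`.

7f e8 60 83

addr_hi:29 = 56682623 → 0x360e87f << 0 → word 0x0360e87f
kind:3 = 4 → 0x4 << 29 → word 0x8360e87f
word = 0x8360e87f → little-endian bytes:
  [0]=0x7f  [1]=0xe8  [2]=0x60  [3]=0x83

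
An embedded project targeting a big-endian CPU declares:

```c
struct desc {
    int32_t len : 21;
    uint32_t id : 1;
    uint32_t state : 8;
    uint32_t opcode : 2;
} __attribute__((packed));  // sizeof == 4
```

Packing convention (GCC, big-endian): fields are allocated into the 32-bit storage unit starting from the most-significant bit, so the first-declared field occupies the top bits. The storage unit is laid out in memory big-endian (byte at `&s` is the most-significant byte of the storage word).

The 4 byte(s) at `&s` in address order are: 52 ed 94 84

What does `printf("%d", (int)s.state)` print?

[0]=0x52 [1]=0xed [2]=0x94 [3]=0x84 (big-endian) → word 0x52ed9484
len:21 @ bit 11 → (0x52ed9484>>11)&0x1fffff = 0xa5db2
id:1 @ bit 10 → (0x52ed9484>>10)&0x1 = 0x1
state:8 @ bit 2 → (0x52ed9484>>2)&0xff = 0x21  ←
opcode:2 @ bit 0 → (0x52ed9484>>0)&0x3 = 0x0

33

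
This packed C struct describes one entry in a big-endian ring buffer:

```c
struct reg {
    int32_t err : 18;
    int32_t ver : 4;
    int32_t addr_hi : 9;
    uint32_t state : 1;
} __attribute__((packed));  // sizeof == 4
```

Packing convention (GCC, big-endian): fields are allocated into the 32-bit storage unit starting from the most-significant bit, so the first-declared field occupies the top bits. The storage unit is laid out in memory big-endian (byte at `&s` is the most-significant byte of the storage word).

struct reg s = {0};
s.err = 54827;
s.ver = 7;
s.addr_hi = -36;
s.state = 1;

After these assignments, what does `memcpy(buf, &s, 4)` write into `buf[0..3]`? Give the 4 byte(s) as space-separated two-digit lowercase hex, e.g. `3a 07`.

err:18 = 54827 → 0xd62b << 14 → word 0x358ac000
ver:4 = 7 → 0x7 << 10 → word 0x358adc00
addr_hi:9 = -36 → 0x1dc << 1 → word 0x358adfb8
state:1 = 1 → 0x1 << 0 → word 0x358adfb9
word = 0x358adfb9 → big-endian bytes:
  [0]=0x35  [1]=0x8a  [2]=0xdf  [3]=0xb9

35 8a df b9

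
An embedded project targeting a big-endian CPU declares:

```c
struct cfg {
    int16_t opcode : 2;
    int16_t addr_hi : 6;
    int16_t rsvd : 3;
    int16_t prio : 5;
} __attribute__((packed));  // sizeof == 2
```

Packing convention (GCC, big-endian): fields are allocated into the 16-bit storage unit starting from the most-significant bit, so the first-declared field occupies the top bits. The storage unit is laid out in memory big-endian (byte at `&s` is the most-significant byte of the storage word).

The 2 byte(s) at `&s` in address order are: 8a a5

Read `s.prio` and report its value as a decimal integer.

5

[0]=0x8a [1]=0xa5 (big-endian) → word 0x8aa5
opcode [14+:2] = (word>>14) & 0x3 = 2
addr_hi [8+:6] = (word>>8) & 0x3f = 10
rsvd [5+:3] = (word>>5) & 0x7 = 5
prio [0+:5] = (word>>0) & 0x1f = 5  ←
prio signed 5b, MSB=0: value = 5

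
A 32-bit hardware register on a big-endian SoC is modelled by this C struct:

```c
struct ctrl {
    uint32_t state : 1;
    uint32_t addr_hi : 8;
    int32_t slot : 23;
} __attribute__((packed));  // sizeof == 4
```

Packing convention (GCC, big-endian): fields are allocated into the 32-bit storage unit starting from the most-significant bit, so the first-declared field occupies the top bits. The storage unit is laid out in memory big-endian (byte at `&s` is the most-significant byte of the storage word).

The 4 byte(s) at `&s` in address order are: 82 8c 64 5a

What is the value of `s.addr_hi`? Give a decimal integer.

5

[0]=0x82 [1]=0x8c [2]=0x64 [3]=0x5a (big-endian) → word 0x828c645a
state:1 @ bit 31 → (0x828c645a>>31)&0x1 = 0x1
addr_hi:8 @ bit 23 → (0x828c645a>>23)&0xff = 0x5  ←
slot:23 @ bit 0 → (0x828c645a>>0)&0x7fffff = 0xc645a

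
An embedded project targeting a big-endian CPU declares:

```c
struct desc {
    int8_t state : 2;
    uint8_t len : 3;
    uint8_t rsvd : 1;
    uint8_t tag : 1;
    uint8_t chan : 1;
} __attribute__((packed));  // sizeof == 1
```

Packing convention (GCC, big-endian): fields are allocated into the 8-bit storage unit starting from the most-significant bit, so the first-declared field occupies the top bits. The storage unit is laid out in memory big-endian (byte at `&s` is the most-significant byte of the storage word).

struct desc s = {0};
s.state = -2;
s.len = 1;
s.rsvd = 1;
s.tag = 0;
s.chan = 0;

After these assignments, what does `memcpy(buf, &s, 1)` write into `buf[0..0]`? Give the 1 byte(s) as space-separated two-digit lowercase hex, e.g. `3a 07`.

[6+:2] state=-2 & 0x3 = 0x2; word=0x80
[3+:3] len=1 & 0x7 = 0x1; word=0x88
[2+:1] rsvd=1 & 0x1 = 0x1; word=0x8c
[1+:1] tag=0 & 0x1 = 0x0; word=0x8c
[0+:1] chan=0 & 0x1 = 0x0; word=0x8c
word = 0x8c → big-endian bytes:
  [0]=0x8c

8c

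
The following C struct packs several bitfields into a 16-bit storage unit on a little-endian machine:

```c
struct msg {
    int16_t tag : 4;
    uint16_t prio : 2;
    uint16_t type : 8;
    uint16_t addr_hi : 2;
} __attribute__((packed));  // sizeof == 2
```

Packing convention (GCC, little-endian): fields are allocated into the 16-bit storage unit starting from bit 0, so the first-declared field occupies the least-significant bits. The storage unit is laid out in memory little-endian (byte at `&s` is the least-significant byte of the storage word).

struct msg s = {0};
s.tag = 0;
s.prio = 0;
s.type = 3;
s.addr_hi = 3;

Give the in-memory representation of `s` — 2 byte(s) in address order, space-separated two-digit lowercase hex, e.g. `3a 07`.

tag:4 = 0 → 0x0 << 0 → word 0x0000
prio:2 = 0 → 0x0 << 4 → word 0x0000
type:8 = 3 → 0x3 << 6 → word 0x00c0
addr_hi:2 = 3 → 0x3 << 14 → word 0xc0c0
word = 0xc0c0 → little-endian bytes:
  [0]=0xc0  [1]=0xc0

c0 c0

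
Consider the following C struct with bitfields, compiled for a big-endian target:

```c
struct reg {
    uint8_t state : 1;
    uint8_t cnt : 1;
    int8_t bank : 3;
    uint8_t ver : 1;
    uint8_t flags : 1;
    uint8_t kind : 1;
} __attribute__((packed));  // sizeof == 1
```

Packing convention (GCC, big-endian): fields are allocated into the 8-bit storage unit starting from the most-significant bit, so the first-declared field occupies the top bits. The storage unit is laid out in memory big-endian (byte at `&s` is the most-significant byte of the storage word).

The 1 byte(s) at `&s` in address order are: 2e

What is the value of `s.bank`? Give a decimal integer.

-3

[0]=0x2e (big-endian) → word 0x2e
state:1 @ bit 7 → (0x2e>>7)&0x1 = 0x0
cnt:1 @ bit 6 → (0x2e>>6)&0x1 = 0x0
bank:3 @ bit 3 → (0x2e>>3)&0x7 = 0x5  ←
ver:1 @ bit 2 → (0x2e>>2)&0x1 = 0x1
flags:1 @ bit 1 → (0x2e>>1)&0x1 = 0x1
kind:1 @ bit 0 → (0x2e>>0)&0x1 = 0x0
bank signed 3b, MSB=1: 5 - 8 = -3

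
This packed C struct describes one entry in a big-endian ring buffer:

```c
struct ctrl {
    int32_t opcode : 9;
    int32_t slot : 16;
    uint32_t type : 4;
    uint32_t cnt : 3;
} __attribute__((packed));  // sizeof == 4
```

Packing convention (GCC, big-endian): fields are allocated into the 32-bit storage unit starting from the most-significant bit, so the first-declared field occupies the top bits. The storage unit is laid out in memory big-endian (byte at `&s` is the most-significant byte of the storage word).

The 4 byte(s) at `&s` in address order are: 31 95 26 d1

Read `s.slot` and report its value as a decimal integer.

10829

[0]=0x31 [1]=0x95 [2]=0x26 [3]=0xd1 (big-endian) → word 0x319526d1
opcode:9 @ bit 23 → (0x319526d1>>23)&0x1ff = 0x63
slot:16 @ bit 7 → (0x319526d1>>7)&0xffff = 0x2a4d  ←
type:4 @ bit 3 → (0x319526d1>>3)&0xf = 0xa
cnt:3 @ bit 0 → (0x319526d1>>0)&0x7 = 0x1
slot signed 16b, MSB=0: value = 10829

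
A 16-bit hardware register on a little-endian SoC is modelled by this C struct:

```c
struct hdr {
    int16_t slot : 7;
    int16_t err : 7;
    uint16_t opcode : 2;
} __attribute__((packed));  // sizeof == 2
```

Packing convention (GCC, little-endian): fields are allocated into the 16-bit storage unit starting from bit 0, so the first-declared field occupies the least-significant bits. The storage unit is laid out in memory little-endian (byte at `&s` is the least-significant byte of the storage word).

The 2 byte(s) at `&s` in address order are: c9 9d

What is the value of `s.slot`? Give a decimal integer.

-55

[0]=0xc9 [1]=0x9d (little-endian) → word 0x9dc9
slot [0+:7] = (word>>0) & 0x7f = 73  ←
err [7+:7] = (word>>7) & 0x7f = 59
opcode [14+:2] = (word>>14) & 0x3 = 2
slot signed 7b, MSB=1: 73 - 128 = -55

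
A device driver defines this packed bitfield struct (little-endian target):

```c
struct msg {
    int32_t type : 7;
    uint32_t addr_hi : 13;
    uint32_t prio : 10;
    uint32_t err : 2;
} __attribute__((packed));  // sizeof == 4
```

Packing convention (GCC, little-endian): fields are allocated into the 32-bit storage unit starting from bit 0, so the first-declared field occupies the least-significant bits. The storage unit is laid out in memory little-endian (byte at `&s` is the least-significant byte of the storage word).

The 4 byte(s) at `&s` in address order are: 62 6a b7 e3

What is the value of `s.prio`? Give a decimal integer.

[0]=0x62 [1]=0x6a [2]=0xb7 [3]=0xe3 (little-endian) → word 0xe3b76a62
type [0+:7] = (word>>0) & 0x7f = 98
addr_hi [7+:13] = (word>>7) & 0x1fff = 3796
prio [20+:10] = (word>>20) & 0x3ff = 571  ←
err [30+:2] = (word>>30) & 0x3 = 3

571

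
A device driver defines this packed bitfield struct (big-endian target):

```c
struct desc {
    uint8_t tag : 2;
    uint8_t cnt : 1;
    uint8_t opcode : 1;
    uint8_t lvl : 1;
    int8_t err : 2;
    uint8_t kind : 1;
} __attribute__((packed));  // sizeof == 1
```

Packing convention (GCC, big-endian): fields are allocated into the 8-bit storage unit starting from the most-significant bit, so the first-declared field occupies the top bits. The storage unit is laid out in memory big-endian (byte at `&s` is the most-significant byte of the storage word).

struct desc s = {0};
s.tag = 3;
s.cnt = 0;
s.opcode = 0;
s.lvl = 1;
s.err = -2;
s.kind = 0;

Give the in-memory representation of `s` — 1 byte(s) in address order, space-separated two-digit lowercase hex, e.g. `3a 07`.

[6+:2] tag=3 & 0x3 = 0x3; word=0xc0
[5+:1] cnt=0 & 0x1 = 0x0; word=0xc0
[4+:1] opcode=0 & 0x1 = 0x0; word=0xc0
[3+:1] lvl=1 & 0x1 = 0x1; word=0xc8
[1+:2] err=-2 & 0x3 = 0x2; word=0xcc
[0+:1] kind=0 & 0x1 = 0x0; word=0xcc
word = 0xcc → big-endian bytes:
  [0]=0xcc

cc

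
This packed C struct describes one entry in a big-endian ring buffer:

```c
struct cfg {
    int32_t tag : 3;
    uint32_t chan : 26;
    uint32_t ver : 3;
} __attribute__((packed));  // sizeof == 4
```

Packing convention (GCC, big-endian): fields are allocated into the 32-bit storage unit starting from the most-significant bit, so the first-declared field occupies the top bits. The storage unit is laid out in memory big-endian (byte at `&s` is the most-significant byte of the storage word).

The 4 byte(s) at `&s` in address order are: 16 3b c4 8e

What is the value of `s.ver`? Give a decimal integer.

6

[0]=0x16 [1]=0x3b [2]=0xc4 [3]=0x8e (big-endian) → word 0x163bc48e
tag [29+:3] = (word>>29) & 0x7 = 0
chan [3+:26] = (word>>3) & 0x3ffffff = 46626961
ver [0+:3] = (word>>0) & 0x7 = 6  ←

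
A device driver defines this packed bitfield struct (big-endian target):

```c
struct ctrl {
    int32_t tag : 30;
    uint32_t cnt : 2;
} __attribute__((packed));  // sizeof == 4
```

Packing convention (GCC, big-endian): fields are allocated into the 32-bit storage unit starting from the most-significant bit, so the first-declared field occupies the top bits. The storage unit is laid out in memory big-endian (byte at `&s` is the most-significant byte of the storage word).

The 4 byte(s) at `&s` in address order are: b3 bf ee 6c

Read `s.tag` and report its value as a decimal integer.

-319816805

[0]=0xb3 [1]=0xbf [2]=0xee [3]=0x6c (big-endian) → word 0xb3bfee6c
tag [2+:30] = (word>>2) & 0x3fffffff = 753925019  ←
cnt [0+:2] = (word>>0) & 0x3 = 0
tag signed 30b, MSB=1: 753925019 - 1073741824 = -319816805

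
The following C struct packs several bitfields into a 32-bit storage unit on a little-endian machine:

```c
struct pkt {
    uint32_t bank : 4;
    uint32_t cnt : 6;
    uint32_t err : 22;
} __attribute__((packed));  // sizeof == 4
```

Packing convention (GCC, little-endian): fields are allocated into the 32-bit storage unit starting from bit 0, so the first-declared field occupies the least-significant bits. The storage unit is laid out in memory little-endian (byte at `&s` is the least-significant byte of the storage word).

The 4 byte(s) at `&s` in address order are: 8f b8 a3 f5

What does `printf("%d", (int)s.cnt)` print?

8

[0]=0x8f [1]=0xb8 [2]=0xa3 [3]=0xf5 (little-endian) → word 0xf5a3b88f
bank [0+:4] = (word>>0) & 0xf = 15
cnt [4+:6] = (word>>4) & 0x3f = 8  ←
err [10+:22] = (word>>10) & 0x3fffff = 4024558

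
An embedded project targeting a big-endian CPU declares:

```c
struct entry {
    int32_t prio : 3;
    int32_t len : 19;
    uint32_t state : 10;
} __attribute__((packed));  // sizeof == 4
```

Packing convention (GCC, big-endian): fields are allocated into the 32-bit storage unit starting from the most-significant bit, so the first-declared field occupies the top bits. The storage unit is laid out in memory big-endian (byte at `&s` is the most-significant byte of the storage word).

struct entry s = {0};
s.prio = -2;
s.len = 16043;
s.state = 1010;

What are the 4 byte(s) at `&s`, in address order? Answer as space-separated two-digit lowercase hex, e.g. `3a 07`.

prio (3b) val=-2 bits=0x6 at bit 29: 0xc0000000
len (19b) val=16043 bits=0x3eab at bit 10: 0xc0faac00
state (10b) val=1010 bits=0x3f2 at bit 0: 0xc0faaff2
word = 0xc0faaff2 → big-endian bytes:
  [0]=0xc0  [1]=0xfa  [2]=0xaf  [3]=0xf2

c0 fa af f2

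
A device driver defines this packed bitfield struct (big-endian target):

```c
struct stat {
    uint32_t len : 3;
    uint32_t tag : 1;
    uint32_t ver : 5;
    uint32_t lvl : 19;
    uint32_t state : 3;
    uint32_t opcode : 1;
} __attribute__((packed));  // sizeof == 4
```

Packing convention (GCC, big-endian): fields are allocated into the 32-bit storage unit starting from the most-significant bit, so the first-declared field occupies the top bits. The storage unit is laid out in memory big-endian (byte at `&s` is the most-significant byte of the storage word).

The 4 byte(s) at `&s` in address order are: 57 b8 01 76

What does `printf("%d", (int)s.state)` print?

[0]=0x57 [1]=0xb8 [2]=0x01 [3]=0x76 (big-endian) → word 0x57b80176
len [29+:3] = (word>>29) & 0x7 = 2
tag [28+:1] = (word>>28) & 0x1 = 1
ver [23+:5] = (word>>23) & 0x1f = 15
lvl [4+:19] = (word>>4) & 0x7ffff = 229399
state [1+:3] = (word>>1) & 0x7 = 3  ←
opcode [0+:1] = (word>>0) & 0x1 = 0

3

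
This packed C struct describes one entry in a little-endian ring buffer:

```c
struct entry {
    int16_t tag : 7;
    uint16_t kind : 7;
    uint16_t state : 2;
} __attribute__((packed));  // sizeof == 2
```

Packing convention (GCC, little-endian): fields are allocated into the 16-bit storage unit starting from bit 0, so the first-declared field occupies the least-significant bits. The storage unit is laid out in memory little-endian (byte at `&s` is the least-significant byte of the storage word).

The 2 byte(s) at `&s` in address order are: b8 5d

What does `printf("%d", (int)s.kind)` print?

59

[0]=0xb8 [1]=0x5d (little-endian) → word 0x5db8
tag [0+:7] = (word>>0) & 0x7f = 56
kind [7+:7] = (word>>7) & 0x7f = 59  ←
state [14+:2] = (word>>14) & 0x3 = 1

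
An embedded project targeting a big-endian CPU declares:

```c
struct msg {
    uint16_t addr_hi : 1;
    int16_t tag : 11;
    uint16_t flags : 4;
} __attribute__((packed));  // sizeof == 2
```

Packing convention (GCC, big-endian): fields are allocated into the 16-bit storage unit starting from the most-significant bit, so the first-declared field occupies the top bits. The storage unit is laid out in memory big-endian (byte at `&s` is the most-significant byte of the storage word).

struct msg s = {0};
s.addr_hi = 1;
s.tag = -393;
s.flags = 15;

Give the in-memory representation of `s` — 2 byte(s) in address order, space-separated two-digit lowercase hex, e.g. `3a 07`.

[15+:1] addr_hi=1 & 0x1 = 0x1; word=0x8000
[4+:11] tag=-393 & 0x7ff = 0x677; word=0xe770
[0+:4] flags=15 & 0xf = 0xf; word=0xe77f
word = 0xe77f → big-endian bytes:
  [0]=0xe7  [1]=0x7f

e7 7f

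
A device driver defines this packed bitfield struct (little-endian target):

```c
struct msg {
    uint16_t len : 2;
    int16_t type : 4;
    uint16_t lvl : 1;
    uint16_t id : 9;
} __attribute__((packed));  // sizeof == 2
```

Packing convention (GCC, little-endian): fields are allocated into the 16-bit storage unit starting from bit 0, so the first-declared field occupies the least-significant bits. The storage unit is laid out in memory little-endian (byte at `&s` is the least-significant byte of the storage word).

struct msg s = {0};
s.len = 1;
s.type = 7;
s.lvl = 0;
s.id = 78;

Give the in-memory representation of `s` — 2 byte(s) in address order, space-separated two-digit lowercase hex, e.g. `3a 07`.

len (2b) val=1 bits=0x1 at bit 0: 0x0001
type (4b) val=7 bits=0x7 at bit 2: 0x001d
lvl (1b) val=0 bits=0x0 at bit 6: 0x001d
id (9b) val=78 bits=0x4e at bit 7: 0x271d
word = 0x271d → little-endian bytes:
  [0]=0x1d  [1]=0x27

1d 27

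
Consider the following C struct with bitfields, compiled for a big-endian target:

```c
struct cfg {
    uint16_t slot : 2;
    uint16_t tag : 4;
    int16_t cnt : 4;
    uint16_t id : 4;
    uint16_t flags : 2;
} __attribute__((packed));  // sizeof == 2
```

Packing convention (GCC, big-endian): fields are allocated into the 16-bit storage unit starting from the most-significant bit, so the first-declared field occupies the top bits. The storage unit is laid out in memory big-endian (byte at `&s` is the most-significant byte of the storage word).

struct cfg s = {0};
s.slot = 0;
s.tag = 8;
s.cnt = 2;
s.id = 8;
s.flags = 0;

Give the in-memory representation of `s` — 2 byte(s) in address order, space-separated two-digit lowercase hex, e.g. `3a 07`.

20 a0

[14+:2] slot=0 & 0x3 = 0x0; word=0x0000
[10+:4] tag=8 & 0xf = 0x8; word=0x2000
[6+:4] cnt=2 & 0xf = 0x2; word=0x2080
[2+:4] id=8 & 0xf = 0x8; word=0x20a0
[0+:2] flags=0 & 0x3 = 0x0; word=0x20a0
word = 0x20a0 → big-endian bytes:
  [0]=0x20  [1]=0xa0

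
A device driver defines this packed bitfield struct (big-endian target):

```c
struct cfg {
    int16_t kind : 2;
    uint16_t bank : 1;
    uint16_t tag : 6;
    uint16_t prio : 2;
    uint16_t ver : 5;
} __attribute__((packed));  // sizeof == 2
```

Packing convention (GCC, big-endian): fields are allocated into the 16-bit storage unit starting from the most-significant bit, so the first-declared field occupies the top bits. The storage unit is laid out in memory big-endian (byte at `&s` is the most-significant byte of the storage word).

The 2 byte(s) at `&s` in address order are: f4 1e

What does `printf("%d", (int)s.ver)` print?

[0]=0xf4 [1]=0x1e (big-endian) → word 0xf41e
kind [14+:2] = (word>>14) & 0x3 = 3
bank [13+:1] = (word>>13) & 0x1 = 1
tag [7+:6] = (word>>7) & 0x3f = 40
prio [5+:2] = (word>>5) & 0x3 = 0
ver [0+:5] = (word>>0) & 0x1f = 30  ←

30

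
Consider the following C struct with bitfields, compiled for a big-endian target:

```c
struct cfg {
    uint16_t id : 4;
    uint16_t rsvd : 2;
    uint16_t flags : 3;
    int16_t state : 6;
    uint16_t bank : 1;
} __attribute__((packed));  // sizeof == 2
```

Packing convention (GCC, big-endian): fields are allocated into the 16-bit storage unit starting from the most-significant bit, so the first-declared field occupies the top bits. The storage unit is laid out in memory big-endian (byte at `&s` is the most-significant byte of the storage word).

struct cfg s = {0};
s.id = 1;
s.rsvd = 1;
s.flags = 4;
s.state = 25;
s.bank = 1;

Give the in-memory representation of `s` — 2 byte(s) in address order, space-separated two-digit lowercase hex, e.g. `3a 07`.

id (4b) val=1 bits=0x1 at bit 12: 0x1000
rsvd (2b) val=1 bits=0x1 at bit 10: 0x1400
flags (3b) val=4 bits=0x4 at bit 7: 0x1600
state (6b) val=25 bits=0x19 at bit 1: 0x1632
bank (1b) val=1 bits=0x1 at bit 0: 0x1633
word = 0x1633 → big-endian bytes:
  [0]=0x16  [1]=0x33

16 33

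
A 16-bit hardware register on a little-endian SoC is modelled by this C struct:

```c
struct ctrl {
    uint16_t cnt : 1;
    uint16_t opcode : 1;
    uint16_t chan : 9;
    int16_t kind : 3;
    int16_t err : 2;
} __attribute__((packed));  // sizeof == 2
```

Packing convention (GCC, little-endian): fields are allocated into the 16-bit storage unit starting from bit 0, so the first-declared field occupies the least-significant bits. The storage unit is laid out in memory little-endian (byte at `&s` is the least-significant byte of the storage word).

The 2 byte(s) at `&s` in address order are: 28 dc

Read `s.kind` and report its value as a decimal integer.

[0]=0x28 [1]=0xdc (little-endian) → word 0xdc28
cnt:1 @ bit 0 → (0xdc28>>0)&0x1 = 0x0
opcode:1 @ bit 1 → (0xdc28>>1)&0x1 = 0x0
chan:9 @ bit 2 → (0xdc28>>2)&0x1ff = 0x10a
kind:3 @ bit 11 → (0xdc28>>11)&0x7 = 0x3  ←
err:2 @ bit 14 → (0xdc28>>14)&0x3 = 0x3
kind signed 3b, MSB=0: value = 3

3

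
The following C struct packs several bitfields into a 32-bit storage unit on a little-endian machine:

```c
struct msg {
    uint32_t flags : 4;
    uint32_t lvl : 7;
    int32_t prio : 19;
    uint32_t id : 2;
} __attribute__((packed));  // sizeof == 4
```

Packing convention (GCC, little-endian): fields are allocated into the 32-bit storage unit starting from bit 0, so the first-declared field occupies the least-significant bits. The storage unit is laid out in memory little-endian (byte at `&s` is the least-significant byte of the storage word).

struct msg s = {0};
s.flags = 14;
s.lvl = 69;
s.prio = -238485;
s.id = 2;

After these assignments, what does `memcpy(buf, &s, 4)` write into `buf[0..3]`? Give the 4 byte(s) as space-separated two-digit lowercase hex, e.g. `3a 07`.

[0+:4] flags=14 & 0xf = 0xe; word=0x0000000e
[4+:7] lvl=69 & 0x7f = 0x45; word=0x0000045e
[11+:19] prio=-238485 & 0x7ffff = 0x45c6b; word=0x22e35c5e
[30+:2] id=2 & 0x3 = 0x2; word=0xa2e35c5e
word = 0xa2e35c5e → little-endian bytes:
  [0]=0x5e  [1]=0x5c  [2]=0xe3  [3]=0xa2

5e 5c e3 a2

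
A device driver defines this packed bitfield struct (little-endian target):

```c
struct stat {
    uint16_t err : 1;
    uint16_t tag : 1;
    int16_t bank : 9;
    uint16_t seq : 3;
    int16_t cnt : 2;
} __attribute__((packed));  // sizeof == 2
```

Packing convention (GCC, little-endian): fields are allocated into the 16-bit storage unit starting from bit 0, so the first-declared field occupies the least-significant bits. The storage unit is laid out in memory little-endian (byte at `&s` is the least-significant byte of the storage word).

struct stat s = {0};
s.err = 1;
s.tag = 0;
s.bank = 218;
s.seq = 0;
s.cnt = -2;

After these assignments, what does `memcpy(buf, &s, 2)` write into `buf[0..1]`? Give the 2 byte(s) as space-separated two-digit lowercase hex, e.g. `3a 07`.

err:1 = 1 → 0x1 << 0 → word 0x0001
tag:1 = 0 → 0x0 << 1 → word 0x0001
bank:9 = 218 → 0xda << 2 → word 0x0369
seq:3 = 0 → 0x0 << 11 → word 0x0369
cnt:2 = -2 → 0x2 << 14 → word 0x8369
word = 0x8369 → little-endian bytes:
  [0]=0x69  [1]=0x83

69 83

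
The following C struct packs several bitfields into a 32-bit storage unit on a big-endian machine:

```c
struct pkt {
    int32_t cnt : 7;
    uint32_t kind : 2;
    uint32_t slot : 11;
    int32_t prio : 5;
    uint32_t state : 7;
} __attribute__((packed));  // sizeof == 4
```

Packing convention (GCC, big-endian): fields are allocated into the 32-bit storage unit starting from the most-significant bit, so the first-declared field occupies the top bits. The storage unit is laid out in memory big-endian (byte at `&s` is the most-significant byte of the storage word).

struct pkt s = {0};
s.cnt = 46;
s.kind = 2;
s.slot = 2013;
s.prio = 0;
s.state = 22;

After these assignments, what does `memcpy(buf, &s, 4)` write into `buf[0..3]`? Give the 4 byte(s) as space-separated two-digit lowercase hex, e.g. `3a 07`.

[25+:7] cnt=46 & 0x7f = 0x2e; word=0x5c000000
[23+:2] kind=2 & 0x3 = 0x2; word=0x5d000000
[12+:11] slot=2013 & 0x7ff = 0x7dd; word=0x5d7dd000
[7+:5] prio=0 & 0x1f = 0x0; word=0x5d7dd000
[0+:7] state=22 & 0x7f = 0x16; word=0x5d7dd016
word = 0x5d7dd016 → big-endian bytes:
  [0]=0x5d  [1]=0x7d  [2]=0xd0  [3]=0x16

5d 7d d0 16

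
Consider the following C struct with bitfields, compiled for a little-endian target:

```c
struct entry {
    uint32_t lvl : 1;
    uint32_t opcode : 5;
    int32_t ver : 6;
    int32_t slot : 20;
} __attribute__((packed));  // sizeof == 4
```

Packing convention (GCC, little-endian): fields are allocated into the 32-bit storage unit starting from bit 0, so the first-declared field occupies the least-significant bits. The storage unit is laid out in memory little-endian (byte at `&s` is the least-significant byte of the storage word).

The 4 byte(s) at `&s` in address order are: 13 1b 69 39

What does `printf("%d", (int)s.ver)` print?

[0]=0x13 [1]=0x1b [2]=0x69 [3]=0x39 (little-endian) → word 0x39691b13
lvl:1 @ bit 0 → (0x39691b13>>0)&0x1 = 0x1
opcode:5 @ bit 1 → (0x39691b13>>1)&0x1f = 0x9
ver:6 @ bit 6 → (0x39691b13>>6)&0x3f = 0x2c  ←
slot:20 @ bit 12 → (0x39691b13>>12)&0xfffff = 0x39691
ver signed 6b, MSB=1: 44 - 64 = -20

-20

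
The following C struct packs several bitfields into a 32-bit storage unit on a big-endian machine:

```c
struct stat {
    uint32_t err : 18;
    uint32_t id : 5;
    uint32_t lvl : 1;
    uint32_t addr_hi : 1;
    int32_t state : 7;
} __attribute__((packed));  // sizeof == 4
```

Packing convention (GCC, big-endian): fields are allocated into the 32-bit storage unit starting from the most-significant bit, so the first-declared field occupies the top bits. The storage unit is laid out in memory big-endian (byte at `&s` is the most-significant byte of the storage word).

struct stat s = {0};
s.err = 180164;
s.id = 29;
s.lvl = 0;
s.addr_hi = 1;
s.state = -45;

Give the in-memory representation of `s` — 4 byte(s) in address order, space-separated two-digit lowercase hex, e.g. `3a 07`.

af f1 3a d3

err (18b) val=180164 bits=0x2bfc4 at bit 14: 0xaff10000
id (5b) val=29 bits=0x1d at bit 9: 0xaff13a00
lvl (1b) val=0 bits=0x0 at bit 8: 0xaff13a00
addr_hi (1b) val=1 bits=0x1 at bit 7: 0xaff13a80
state (7b) val=-45 bits=0x53 at bit 0: 0xaff13ad3
word = 0xaff13ad3 → big-endian bytes:
  [0]=0xaf  [1]=0xf1  [2]=0x3a  [3]=0xd3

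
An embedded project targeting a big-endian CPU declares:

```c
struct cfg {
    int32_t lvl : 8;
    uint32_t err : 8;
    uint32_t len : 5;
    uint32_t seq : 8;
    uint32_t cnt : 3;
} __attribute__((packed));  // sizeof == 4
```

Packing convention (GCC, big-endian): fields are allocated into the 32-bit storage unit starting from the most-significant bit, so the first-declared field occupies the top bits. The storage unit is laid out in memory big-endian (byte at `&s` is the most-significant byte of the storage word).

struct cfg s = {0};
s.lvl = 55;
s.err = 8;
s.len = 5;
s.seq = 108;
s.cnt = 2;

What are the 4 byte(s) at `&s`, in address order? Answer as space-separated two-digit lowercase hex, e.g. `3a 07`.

37 08 2b 62

[24+:8] lvl=55 & 0xff = 0x37; word=0x37000000
[16+:8] err=8 & 0xff = 0x8; word=0x37080000
[11+:5] len=5 & 0x1f = 0x5; word=0x37082800
[3+:8] seq=108 & 0xff = 0x6c; word=0x37082b60
[0+:3] cnt=2 & 0x7 = 0x2; word=0x37082b62
word = 0x37082b62 → big-endian bytes:
  [0]=0x37  [1]=0x08  [2]=0x2b  [3]=0x62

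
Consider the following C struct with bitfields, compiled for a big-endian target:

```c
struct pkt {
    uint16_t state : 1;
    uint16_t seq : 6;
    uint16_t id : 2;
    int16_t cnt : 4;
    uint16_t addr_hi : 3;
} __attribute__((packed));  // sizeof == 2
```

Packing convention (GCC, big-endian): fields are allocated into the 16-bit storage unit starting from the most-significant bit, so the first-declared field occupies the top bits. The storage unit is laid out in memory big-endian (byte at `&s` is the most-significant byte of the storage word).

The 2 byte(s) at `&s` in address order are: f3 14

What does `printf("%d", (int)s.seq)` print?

[0]=0xf3 [1]=0x14 (big-endian) → word 0xf314
state:1 @ bit 15 → (0xf314>>15)&0x1 = 0x1
seq:6 @ bit 9 → (0xf314>>9)&0x3f = 0x39  ←
id:2 @ bit 7 → (0xf314>>7)&0x3 = 0x2
cnt:4 @ bit 3 → (0xf314>>3)&0xf = 0x2
addr_hi:3 @ bit 0 → (0xf314>>0)&0x7 = 0x4

57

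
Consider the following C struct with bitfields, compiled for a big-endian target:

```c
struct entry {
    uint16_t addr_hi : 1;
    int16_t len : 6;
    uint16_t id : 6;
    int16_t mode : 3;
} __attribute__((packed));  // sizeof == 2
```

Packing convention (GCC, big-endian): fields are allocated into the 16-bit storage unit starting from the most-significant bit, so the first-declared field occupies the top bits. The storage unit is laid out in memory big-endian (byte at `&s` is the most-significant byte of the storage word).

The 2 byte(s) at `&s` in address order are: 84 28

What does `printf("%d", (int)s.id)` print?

5

[0]=0x84 [1]=0x28 (big-endian) → word 0x8428
addr_hi [15+:1] = (word>>15) & 0x1 = 1
len [9+:6] = (word>>9) & 0x3f = 2
id [3+:6] = (word>>3) & 0x3f = 5  ←
mode [0+:3] = (word>>0) & 0x7 = 0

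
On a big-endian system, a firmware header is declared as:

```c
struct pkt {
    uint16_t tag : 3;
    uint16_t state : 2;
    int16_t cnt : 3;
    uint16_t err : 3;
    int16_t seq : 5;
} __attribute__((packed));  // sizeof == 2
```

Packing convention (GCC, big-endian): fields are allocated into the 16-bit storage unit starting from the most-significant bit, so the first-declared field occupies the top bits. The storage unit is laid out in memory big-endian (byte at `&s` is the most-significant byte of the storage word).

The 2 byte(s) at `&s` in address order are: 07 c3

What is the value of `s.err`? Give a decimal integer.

[0]=0x07 [1]=0xc3 (big-endian) → word 0x07c3
tag:3 @ bit 13 → (0x07c3>>13)&0x7 = 0x0
state:2 @ bit 11 → (0x07c3>>11)&0x3 = 0x0
cnt:3 @ bit 8 → (0x07c3>>8)&0x7 = 0x7
err:3 @ bit 5 → (0x07c3>>5)&0x7 = 0x6  ←
seq:5 @ bit 0 → (0x07c3>>0)&0x1f = 0x3

6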